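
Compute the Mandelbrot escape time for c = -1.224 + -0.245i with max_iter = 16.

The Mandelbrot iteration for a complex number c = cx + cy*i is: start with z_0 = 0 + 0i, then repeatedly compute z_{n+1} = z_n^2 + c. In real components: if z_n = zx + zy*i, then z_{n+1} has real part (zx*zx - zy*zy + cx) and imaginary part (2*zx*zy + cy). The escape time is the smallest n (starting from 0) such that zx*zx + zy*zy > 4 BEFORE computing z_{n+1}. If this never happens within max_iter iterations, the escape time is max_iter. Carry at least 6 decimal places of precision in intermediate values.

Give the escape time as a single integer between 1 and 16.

z_0 = 0 + 0i, c = -1.2240 + -0.2450i
Iter 1: z = -1.2240 + -0.2450i, |z|^2 = 1.5582
Iter 2: z = 0.2142 + 0.3548i, |z|^2 = 0.1717
Iter 3: z = -1.3040 + -0.0931i, |z|^2 = 1.7091
Iter 4: z = 0.4677 + -0.0023i, |z|^2 = 0.2188
Iter 5: z = -1.0052 + -0.2472i, |z|^2 = 1.0716
Iter 6: z = -0.2746 + 0.2519i, |z|^2 = 0.1389
Iter 7: z = -1.2120 + -0.3834i, |z|^2 = 1.6160
Iter 8: z = 0.0981 + 0.6843i, |z|^2 = 0.4779
Iter 9: z = -1.6826 + -0.1108i, |z|^2 = 2.8435
Iter 10: z = 1.5950 + 0.1277i, |z|^2 = 2.5602
Iter 11: z = 1.3036 + 0.1624i, |z|^2 = 1.7258
Iter 12: z = 0.4490 + 0.1785i, |z|^2 = 0.2335
Iter 13: z = -1.0542 + -0.0847i, |z|^2 = 1.1186
Iter 14: z = -0.1198 + -0.0664i, |z|^2 = 0.0188
Iter 15: z = -1.2141 + -0.2291i, |z|^2 = 1.5264

Answer: 16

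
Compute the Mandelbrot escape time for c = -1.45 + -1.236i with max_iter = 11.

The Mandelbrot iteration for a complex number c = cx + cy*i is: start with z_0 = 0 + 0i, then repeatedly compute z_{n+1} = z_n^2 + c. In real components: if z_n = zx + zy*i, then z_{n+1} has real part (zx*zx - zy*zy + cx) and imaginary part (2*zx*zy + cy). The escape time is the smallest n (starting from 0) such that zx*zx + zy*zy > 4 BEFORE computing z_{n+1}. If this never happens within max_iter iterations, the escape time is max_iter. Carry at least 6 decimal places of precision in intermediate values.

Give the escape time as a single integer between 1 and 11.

z_0 = 0 + 0i, c = -1.4500 + -1.2360i
Iter 1: z = -1.4500 + -1.2360i, |z|^2 = 3.6302
Iter 2: z = -0.8752 + 2.3484i, |z|^2 = 6.2810
Escaped at iteration 2

Answer: 2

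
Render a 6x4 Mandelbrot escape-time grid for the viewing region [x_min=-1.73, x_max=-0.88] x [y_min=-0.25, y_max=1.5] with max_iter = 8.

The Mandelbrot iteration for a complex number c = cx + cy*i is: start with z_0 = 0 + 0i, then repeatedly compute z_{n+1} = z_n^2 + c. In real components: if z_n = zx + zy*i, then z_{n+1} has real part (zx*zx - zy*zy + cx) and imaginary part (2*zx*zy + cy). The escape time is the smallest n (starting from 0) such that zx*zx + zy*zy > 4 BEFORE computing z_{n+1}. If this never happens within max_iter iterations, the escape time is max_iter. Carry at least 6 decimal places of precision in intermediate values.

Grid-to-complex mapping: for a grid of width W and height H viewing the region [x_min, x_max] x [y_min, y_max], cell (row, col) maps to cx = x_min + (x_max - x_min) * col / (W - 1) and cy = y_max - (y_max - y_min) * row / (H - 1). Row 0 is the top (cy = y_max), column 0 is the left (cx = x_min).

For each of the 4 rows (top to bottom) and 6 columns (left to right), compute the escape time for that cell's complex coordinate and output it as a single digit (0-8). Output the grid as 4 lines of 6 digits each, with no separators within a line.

Answer: 111222
233333
445888
456888

Derivation:
(row=0, col=0): c = -1.7300 + 1.5000i → escape time 1
(row=0, col=1): c = -1.5600 + 1.5000i → escape time 1
(row=0, col=2): c = -1.3900 + 1.5000i → escape time 1
(row=0, col=3): c = -1.2200 + 1.5000i → escape time 2
(row=0, col=4): c = -1.0500 + 1.5000i → escape time 2
(row=0, col=5): c = -0.8800 + 1.5000i → escape time 2
(row=1, col=0): c = -1.7300 + 0.9167i → escape time 2
(row=1, col=1): c = -1.5600 + 0.9167i → escape time 3
(row=1, col=2): c = -1.3900 + 0.9167i → escape time 3
(row=1, col=3): c = -1.2200 + 0.9167i → escape time 3
(row=1, col=4): c = -1.0500 + 0.9167i → escape time 3
(row=1, col=5): c = -0.8800 + 0.9167i → escape time 3
(row=2, col=0): c = -1.7300 + 0.3333i → escape time 4
(row=2, col=1): c = -1.5600 + 0.3333i → escape time 4
(row=2, col=2): c = -1.3900 + 0.3333i → escape time 5
(row=2, col=3): c = -1.2200 + 0.3333i → escape time 8
(row=2, col=4): c = -1.0500 + 0.3333i → escape time 8
(row=2, col=5): c = -0.8800 + 0.3333i → escape time 8
(row=3, col=0): c = -1.7300 + -0.2500i → escape time 4
(row=3, col=1): c = -1.5600 + -0.2500i → escape time 5
(row=3, col=2): c = -1.3900 + -0.2500i → escape time 6
(row=3, col=3): c = -1.2200 + -0.2500i → escape time 8
(row=3, col=4): c = -1.0500 + -0.2500i → escape time 8
(row=3, col=5): c = -0.8800 + -0.2500i → escape time 8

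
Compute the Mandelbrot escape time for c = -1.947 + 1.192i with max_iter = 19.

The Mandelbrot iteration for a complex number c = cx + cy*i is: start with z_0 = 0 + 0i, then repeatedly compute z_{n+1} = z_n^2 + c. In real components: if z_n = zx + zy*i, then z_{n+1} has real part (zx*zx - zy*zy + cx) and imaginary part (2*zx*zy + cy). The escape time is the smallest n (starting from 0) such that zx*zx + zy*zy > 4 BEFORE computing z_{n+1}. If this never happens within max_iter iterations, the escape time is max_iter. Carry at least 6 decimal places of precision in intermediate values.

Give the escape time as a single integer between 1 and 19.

Answer: 1

Derivation:
z_0 = 0 + 0i, c = -1.9470 + 1.1920i
Iter 1: z = -1.9470 + 1.1920i, |z|^2 = 5.2117
Escaped at iteration 1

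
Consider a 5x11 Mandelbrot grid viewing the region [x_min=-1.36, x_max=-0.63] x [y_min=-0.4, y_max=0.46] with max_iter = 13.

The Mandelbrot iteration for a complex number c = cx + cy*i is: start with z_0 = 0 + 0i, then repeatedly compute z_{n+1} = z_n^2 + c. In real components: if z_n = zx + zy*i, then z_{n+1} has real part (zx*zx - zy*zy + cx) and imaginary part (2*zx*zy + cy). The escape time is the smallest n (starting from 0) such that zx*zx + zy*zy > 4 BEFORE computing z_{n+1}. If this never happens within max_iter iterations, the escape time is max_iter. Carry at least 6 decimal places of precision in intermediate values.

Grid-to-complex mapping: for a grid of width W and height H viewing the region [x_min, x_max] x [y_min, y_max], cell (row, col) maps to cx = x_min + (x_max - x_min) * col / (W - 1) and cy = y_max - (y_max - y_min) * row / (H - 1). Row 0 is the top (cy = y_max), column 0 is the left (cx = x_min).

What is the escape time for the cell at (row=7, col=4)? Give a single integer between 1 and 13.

Answer: 13

Derivation:
z_0 = 0 + 0i, c = -0.6300 + -0.1420i
Iter 1: z = -0.6300 + -0.1420i, |z|^2 = 0.4171
Iter 2: z = -0.2533 + 0.0369i, |z|^2 = 0.0655
Iter 3: z = -0.5672 + -0.1607i, |z|^2 = 0.3476
Iter 4: z = -0.3341 + 0.0403i, |z|^2 = 0.1132
Iter 5: z = -0.5200 + -0.1689i, |z|^2 = 0.2989
Iter 6: z = -0.3881 + 0.0337i, |z|^2 = 0.1518
Iter 7: z = -0.4805 + -0.1682i, |z|^2 = 0.2591
Iter 8: z = -0.4274 + 0.0196i, |z|^2 = 0.1831
Iter 9: z = -0.4477 + -0.1587i, |z|^2 = 0.2256
Iter 10: z = -0.4548 + 0.0001i, |z|^2 = 0.2068
Iter 11: z = -0.4232 + -0.1421i, |z|^2 = 0.1993
Iter 12: z = -0.4711 + -0.0217i, |z|^2 = 0.2224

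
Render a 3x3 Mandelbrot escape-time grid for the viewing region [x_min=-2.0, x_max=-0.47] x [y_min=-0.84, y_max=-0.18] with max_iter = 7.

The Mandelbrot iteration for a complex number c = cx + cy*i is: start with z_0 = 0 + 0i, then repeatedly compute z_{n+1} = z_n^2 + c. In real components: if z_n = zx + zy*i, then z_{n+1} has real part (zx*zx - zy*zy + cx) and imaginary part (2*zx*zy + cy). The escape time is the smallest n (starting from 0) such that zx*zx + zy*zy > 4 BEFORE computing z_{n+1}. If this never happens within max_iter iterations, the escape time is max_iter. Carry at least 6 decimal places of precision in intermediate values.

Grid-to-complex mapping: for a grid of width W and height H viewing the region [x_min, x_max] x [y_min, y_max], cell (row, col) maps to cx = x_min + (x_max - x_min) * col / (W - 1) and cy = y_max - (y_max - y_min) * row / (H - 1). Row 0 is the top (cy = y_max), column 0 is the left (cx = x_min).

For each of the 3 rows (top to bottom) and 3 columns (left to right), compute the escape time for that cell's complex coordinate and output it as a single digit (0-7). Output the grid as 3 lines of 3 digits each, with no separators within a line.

Answer: 177
147
135

Derivation:
(row=0, col=0): c = -2.0000 + -0.1800i → escape time 1
(row=0, col=1): c = -1.2350 + -0.1800i → escape time 7
(row=0, col=2): c = -0.4700 + -0.1800i → escape time 7
(row=1, col=0): c = -2.0000 + -0.5100i → escape time 1
(row=1, col=1): c = -1.2350 + -0.5100i → escape time 4
(row=1, col=2): c = -0.4700 + -0.5100i → escape time 7
(row=2, col=0): c = -2.0000 + -0.8400i → escape time 1
(row=2, col=1): c = -1.2350 + -0.8400i → escape time 3
(row=2, col=2): c = -0.4700 + -0.8400i → escape time 5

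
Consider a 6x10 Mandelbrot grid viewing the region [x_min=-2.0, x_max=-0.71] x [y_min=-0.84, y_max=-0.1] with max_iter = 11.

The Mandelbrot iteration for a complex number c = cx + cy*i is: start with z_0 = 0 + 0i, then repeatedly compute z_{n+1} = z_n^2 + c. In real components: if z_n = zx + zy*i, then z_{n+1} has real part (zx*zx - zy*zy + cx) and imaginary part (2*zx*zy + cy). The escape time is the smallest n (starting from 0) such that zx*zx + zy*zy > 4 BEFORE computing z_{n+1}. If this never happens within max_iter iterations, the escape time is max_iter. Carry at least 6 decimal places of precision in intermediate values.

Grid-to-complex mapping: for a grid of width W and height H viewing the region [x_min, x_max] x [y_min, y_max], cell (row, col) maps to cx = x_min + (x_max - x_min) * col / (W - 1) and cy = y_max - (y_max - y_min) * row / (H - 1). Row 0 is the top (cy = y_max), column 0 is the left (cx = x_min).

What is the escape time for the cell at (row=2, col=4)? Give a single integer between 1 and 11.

Answer: 11

Derivation:
z_0 = 0 + 0i, c = -0.9680 + -0.2644i
Iter 1: z = -0.9680 + -0.2644i, |z|^2 = 1.0070
Iter 2: z = -0.1009 + 0.2475i, |z|^2 = 0.0714
Iter 3: z = -1.0191 + -0.3144i, |z|^2 = 1.1374
Iter 4: z = -0.0283 + 0.3764i, |z|^2 = 0.1424
Iter 5: z = -1.1088 + -0.2858i, |z|^2 = 1.3112
Iter 6: z = 0.1799 + 0.3693i, |z|^2 = 0.1687
Iter 7: z = -1.0720 + -0.1316i, |z|^2 = 1.1665
Iter 8: z = 0.1639 + 0.0177i, |z|^2 = 0.0272
Iter 9: z = -0.9415 + -0.2586i, |z|^2 = 0.9532
Iter 10: z = -0.1486 + 0.2225i, |z|^2 = 0.0716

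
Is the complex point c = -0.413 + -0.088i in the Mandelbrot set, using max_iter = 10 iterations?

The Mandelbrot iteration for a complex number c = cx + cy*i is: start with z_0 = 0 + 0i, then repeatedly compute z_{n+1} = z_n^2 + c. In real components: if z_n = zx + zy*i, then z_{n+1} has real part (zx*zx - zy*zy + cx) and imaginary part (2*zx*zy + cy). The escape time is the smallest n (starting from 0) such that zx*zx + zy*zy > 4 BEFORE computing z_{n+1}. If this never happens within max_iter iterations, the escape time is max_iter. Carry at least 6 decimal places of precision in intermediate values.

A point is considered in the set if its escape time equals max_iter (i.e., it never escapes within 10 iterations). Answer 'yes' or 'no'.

Answer: yes

Derivation:
z_0 = 0 + 0i, c = -0.4130 + -0.0880i
Iter 1: z = -0.4130 + -0.0880i, |z|^2 = 0.1783
Iter 2: z = -0.2502 + -0.0153i, |z|^2 = 0.0628
Iter 3: z = -0.3506 + -0.0803i, |z|^2 = 0.1294
Iter 4: z = -0.2965 + -0.0317i, |z|^2 = 0.0889
Iter 5: z = -0.3261 + -0.0692i, |z|^2 = 0.1111
Iter 6: z = -0.3115 + -0.0429i, |z|^2 = 0.0988
Iter 7: z = -0.3178 + -0.0613i, |z|^2 = 0.1048
Iter 8: z = -0.3157 + -0.0490i, |z|^2 = 0.1021
Iter 9: z = -0.3157 + -0.0570i, |z|^2 = 0.1029
Did not escape in 10 iterations → in set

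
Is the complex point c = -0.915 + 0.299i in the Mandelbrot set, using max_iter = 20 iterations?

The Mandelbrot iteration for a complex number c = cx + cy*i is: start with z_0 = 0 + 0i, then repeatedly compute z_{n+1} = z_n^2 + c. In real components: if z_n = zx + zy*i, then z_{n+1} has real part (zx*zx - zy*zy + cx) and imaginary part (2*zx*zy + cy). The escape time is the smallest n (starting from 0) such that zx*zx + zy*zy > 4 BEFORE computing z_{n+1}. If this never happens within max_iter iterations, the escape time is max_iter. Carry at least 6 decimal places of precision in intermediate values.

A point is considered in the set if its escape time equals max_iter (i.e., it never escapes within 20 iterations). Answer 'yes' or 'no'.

z_0 = 0 + 0i, c = -0.9150 + 0.2990i
Iter 1: z = -0.9150 + 0.2990i, |z|^2 = 0.9266
Iter 2: z = -0.1672 + -0.2482i, |z|^2 = 0.0895
Iter 3: z = -0.9486 + 0.3820i, |z|^2 = 1.0458
Iter 4: z = -0.1610 + -0.4257i, |z|^2 = 0.2072
Iter 5: z = -1.0703 + 0.4361i, |z|^2 = 1.3357
Iter 6: z = 0.0404 + -0.6345i, |z|^2 = 0.4042
Iter 7: z = -1.3159 + 0.2477i, |z|^2 = 1.7930
Iter 8: z = 0.7553 + -0.3529i, |z|^2 = 0.6950
Iter 9: z = -0.4691 + -0.2341i, |z|^2 = 0.2749
Iter 10: z = -0.7497 + 0.5186i, |z|^2 = 0.8311
Iter 11: z = -0.6219 + -0.4787i, |z|^2 = 0.6159
Iter 12: z = -0.7574 + 0.8944i, |z|^2 = 1.3735
Iter 13: z = -1.1413 + -1.0557i, |z|^2 = 2.4172
Iter 14: z = -0.7270 + 2.7089i, |z|^2 = 7.8665
Escaped at iteration 14

Answer: no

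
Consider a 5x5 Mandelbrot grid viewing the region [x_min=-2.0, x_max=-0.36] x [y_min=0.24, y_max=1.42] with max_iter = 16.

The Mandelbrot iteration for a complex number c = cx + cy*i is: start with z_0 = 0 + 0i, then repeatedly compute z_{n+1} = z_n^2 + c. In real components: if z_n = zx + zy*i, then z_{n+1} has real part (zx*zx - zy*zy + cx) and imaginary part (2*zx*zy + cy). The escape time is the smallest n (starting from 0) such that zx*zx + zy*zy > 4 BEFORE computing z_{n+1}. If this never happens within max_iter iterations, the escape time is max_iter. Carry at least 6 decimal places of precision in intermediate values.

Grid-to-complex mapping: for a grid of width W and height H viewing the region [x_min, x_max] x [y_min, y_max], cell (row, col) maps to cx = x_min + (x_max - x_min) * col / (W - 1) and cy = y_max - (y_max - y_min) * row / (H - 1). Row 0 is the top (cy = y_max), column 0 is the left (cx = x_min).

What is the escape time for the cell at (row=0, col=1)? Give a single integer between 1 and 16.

z_0 = 0 + 0i, c = -1.5900 + 1.4200i
Iter 1: z = -1.5900 + 1.4200i, |z|^2 = 4.5445
Escaped at iteration 1

Answer: 1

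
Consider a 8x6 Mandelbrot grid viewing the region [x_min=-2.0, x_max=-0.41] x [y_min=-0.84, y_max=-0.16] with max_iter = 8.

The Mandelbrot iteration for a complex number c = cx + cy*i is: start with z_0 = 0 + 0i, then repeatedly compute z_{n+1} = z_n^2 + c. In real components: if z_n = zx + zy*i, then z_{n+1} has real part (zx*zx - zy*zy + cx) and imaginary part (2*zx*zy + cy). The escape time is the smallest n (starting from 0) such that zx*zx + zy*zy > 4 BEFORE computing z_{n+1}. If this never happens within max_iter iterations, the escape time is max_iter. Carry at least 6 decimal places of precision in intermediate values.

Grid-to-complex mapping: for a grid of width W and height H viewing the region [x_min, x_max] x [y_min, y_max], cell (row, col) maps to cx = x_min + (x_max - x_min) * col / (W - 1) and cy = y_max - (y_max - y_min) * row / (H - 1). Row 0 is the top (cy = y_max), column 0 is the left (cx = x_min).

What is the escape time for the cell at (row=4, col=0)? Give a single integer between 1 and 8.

z_0 = 0 + 0i, c = -2.0000 + -0.7040i
Iter 1: z = -2.0000 + -0.7040i, |z|^2 = 4.4956
Escaped at iteration 1

Answer: 1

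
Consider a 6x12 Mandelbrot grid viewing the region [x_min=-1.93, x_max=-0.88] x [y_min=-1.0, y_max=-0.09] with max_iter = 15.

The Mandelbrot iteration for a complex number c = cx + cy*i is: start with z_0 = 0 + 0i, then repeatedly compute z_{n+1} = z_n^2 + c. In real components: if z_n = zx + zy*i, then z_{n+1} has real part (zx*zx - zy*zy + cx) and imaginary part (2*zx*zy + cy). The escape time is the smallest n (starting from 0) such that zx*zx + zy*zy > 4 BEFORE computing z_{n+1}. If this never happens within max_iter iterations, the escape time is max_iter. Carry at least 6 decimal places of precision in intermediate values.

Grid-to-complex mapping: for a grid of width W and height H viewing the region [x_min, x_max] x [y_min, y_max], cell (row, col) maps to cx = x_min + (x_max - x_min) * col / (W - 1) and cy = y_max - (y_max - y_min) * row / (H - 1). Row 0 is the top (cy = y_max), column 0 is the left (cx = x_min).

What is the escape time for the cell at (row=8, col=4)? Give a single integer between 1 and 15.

Answer: 3

Derivation:
z_0 = 0 + 0i, c = -1.0900 + -0.7518i
Iter 1: z = -1.0900 + -0.7518i, |z|^2 = 1.7533
Iter 2: z = -0.4671 + 0.8871i, |z|^2 = 1.0052
Iter 3: z = -1.6588 + -1.5806i, |z|^2 = 5.2501
Escaped at iteration 3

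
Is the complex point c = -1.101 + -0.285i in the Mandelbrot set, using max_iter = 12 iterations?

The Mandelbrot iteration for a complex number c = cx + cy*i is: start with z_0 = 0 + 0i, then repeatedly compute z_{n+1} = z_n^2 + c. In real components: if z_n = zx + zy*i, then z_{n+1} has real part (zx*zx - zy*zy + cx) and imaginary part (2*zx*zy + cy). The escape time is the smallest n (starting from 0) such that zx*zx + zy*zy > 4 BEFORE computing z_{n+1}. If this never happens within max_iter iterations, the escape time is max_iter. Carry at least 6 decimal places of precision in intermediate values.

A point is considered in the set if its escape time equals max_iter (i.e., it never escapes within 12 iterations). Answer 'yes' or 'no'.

Answer: yes

Derivation:
z_0 = 0 + 0i, c = -1.1010 + -0.2850i
Iter 1: z = -1.1010 + -0.2850i, |z|^2 = 1.2934
Iter 2: z = 0.0300 + 0.3426i, |z|^2 = 0.1183
Iter 3: z = -1.2175 + -0.2645i, |z|^2 = 1.5521
Iter 4: z = 0.3113 + 0.3589i, |z|^2 = 0.2257
Iter 5: z = -1.1330 + -0.0616i, |z|^2 = 1.2874
Iter 6: z = 0.1788 + -0.1455i, |z|^2 = 0.0531
Iter 7: z = -1.0902 + -0.3370i, |z|^2 = 1.3021
Iter 8: z = -0.0260 + 0.4499i, |z|^2 = 0.2031
Iter 9: z = -1.3027 + -0.3084i, |z|^2 = 1.7922
Iter 10: z = 0.5010 + 0.5186i, |z|^2 = 0.5199
Iter 11: z = -1.1190 + 0.2346i, |z|^2 = 1.3072
Did not escape in 12 iterations → in set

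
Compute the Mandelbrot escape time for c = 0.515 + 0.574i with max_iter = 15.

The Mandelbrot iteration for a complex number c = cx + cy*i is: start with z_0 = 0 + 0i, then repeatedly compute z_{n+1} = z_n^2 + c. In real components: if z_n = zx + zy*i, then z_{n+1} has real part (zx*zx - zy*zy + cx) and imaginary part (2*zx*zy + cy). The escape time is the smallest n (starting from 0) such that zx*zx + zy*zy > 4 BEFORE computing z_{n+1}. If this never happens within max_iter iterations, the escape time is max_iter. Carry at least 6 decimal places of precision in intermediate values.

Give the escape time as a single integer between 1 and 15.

Answer: 4

Derivation:
z_0 = 0 + 0i, c = 0.5150 + 0.5740i
Iter 1: z = 0.5150 + 0.5740i, |z|^2 = 0.5947
Iter 2: z = 0.4507 + 1.1652i, |z|^2 = 1.5609
Iter 3: z = -0.6396 + 1.6244i, |z|^2 = 3.0479
Iter 4: z = -1.7148 + -1.5039i, |z|^2 = 5.2021
Escaped at iteration 4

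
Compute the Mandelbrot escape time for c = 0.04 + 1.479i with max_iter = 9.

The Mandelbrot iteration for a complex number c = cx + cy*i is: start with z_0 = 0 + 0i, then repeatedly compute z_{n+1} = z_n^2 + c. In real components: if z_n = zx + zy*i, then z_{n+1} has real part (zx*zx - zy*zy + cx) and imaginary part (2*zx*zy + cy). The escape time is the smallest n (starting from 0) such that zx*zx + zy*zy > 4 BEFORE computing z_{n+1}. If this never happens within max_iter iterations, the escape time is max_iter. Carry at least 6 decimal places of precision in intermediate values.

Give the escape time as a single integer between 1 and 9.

Answer: 2

Derivation:
z_0 = 0 + 0i, c = 0.0400 + 1.4790i
Iter 1: z = 0.0400 + 1.4790i, |z|^2 = 2.1890
Iter 2: z = -2.1458 + 1.5973i, |z|^2 = 7.1561
Escaped at iteration 2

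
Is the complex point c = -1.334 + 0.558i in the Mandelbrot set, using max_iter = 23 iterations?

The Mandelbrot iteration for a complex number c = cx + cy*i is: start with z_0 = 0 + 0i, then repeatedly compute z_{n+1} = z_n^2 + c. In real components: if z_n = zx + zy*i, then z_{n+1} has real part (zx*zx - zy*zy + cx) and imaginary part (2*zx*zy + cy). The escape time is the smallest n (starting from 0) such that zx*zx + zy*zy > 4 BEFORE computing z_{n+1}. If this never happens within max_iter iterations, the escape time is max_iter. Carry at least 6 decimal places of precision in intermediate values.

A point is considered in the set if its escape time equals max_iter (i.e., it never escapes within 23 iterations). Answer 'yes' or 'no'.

z_0 = 0 + 0i, c = -1.3340 + 0.5580i
Iter 1: z = -1.3340 + 0.5580i, |z|^2 = 2.0909
Iter 2: z = 0.1342 + -0.9307i, |z|^2 = 0.8843
Iter 3: z = -2.1823 + 0.3082i, |z|^2 = 4.8573
Escaped at iteration 3

Answer: no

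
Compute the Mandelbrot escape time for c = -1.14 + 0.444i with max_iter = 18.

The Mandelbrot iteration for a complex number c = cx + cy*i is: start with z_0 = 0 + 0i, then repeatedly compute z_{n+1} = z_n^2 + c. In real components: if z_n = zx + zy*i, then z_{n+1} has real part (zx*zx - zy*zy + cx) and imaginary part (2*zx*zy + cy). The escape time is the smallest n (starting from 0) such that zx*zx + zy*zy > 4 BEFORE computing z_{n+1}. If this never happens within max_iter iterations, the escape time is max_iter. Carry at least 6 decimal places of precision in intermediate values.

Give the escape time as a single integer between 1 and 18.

Answer: 6

Derivation:
z_0 = 0 + 0i, c = -1.1400 + 0.4440i
Iter 1: z = -1.1400 + 0.4440i, |z|^2 = 1.4967
Iter 2: z = -0.0375 + -0.5683i, |z|^2 = 0.3244
Iter 3: z = -1.4616 + 0.4867i, |z|^2 = 2.3731
Iter 4: z = 0.7594 + -0.9786i, |z|^2 = 1.5343
Iter 5: z = -1.5210 + -1.0422i, |z|^2 = 3.3997
Iter 6: z = 0.0872 + 3.6145i, |z|^2 = 13.0723
Escaped at iteration 6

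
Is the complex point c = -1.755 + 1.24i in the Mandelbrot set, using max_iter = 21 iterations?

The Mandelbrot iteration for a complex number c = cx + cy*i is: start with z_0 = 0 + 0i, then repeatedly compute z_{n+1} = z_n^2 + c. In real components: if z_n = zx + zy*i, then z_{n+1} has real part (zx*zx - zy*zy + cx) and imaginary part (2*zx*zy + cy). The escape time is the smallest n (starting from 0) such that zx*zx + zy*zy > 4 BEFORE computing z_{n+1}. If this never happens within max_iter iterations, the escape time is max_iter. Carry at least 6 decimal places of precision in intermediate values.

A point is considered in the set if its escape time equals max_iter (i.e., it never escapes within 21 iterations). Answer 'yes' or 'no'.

z_0 = 0 + 0i, c = -1.7550 + 1.2400i
Iter 1: z = -1.7550 + 1.2400i, |z|^2 = 4.6176
Escaped at iteration 1

Answer: no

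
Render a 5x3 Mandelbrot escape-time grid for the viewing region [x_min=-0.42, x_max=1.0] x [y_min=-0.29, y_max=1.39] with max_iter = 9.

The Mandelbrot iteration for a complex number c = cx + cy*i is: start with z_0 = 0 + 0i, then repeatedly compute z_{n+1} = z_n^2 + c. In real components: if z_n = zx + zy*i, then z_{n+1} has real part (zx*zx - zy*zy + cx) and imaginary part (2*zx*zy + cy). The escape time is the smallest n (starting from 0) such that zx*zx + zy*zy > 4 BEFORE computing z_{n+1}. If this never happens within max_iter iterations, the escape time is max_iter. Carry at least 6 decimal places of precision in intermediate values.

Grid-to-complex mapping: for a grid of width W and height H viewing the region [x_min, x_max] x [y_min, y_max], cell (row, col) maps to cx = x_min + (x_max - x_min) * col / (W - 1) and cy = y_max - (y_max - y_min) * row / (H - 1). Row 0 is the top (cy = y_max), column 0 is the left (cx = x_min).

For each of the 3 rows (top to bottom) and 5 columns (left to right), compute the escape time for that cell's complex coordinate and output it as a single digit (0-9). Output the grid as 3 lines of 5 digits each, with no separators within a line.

Answer: 22222
99932
99942

Derivation:
(row=0, col=0): c = -0.4200 + 1.3900i → escape time 2
(row=0, col=1): c = -0.0650 + 1.3900i → escape time 2
(row=0, col=2): c = 0.2900 + 1.3900i → escape time 2
(row=0, col=3): c = 0.6450 + 1.3900i → escape time 2
(row=0, col=4): c = 1.0000 + 1.3900i → escape time 2
(row=1, col=0): c = -0.4200 + 0.5500i → escape time 9
(row=1, col=1): c = -0.0650 + 0.5500i → escape time 9
(row=1, col=2): c = 0.2900 + 0.5500i → escape time 9
(row=1, col=3): c = 0.6450 + 0.5500i → escape time 3
(row=1, col=4): c = 1.0000 + 0.5500i → escape time 2
(row=2, col=0): c = -0.4200 + -0.2900i → escape time 9
(row=2, col=1): c = -0.0650 + -0.2900i → escape time 9
(row=2, col=2): c = 0.2900 + -0.2900i → escape time 9
(row=2, col=3): c = 0.6450 + -0.2900i → escape time 4
(row=2, col=4): c = 1.0000 + -0.2900i → escape time 2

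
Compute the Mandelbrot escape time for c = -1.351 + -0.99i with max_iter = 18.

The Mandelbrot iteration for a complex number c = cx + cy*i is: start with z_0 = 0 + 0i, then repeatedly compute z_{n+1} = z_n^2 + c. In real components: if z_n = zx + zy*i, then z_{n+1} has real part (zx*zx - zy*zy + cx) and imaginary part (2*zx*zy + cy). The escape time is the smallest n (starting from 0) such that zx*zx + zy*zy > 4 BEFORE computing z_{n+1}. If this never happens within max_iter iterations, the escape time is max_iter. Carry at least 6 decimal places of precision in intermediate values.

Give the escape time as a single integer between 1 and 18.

Answer: 3

Derivation:
z_0 = 0 + 0i, c = -1.3510 + -0.9900i
Iter 1: z = -1.3510 + -0.9900i, |z|^2 = 2.8053
Iter 2: z = -0.5059 + 1.6850i, |z|^2 = 3.0951
Iter 3: z = -3.9342 + -2.6949i, |z|^2 = 22.7404
Escaped at iteration 3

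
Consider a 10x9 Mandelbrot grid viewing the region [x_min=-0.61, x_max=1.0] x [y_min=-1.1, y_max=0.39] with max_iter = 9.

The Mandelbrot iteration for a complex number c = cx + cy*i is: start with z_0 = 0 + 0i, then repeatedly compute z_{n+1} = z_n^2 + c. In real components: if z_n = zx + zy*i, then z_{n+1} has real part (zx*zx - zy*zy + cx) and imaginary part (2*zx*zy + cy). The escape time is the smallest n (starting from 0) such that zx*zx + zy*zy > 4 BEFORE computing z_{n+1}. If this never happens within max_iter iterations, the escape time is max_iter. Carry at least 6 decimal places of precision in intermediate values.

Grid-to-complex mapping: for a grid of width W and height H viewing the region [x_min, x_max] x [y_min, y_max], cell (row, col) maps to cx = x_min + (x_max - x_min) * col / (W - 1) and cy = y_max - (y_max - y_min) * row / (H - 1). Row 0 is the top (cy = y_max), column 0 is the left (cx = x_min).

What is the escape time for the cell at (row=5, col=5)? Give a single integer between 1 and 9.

z_0 = 0 + 0i, c = 0.2844 + -0.5413i
Iter 1: z = 0.2844 + -0.5413i, |z|^2 = 0.3739
Iter 2: z = 0.0724 + -0.8492i, |z|^2 = 0.7263
Iter 3: z = -0.4314 + -0.6642i, |z|^2 = 0.6273
Iter 4: z = 0.0294 + 0.0318i, |z|^2 = 0.0019
Iter 5: z = 0.2843 + -0.5394i, |z|^2 = 0.3718
Iter 6: z = 0.0743 + -0.8479i, |z|^2 = 0.7245
Iter 7: z = -0.4290 + -0.6673i, |z|^2 = 0.6294
Iter 8: z = 0.0232 + 0.0313i, |z|^2 = 0.0015

Answer: 9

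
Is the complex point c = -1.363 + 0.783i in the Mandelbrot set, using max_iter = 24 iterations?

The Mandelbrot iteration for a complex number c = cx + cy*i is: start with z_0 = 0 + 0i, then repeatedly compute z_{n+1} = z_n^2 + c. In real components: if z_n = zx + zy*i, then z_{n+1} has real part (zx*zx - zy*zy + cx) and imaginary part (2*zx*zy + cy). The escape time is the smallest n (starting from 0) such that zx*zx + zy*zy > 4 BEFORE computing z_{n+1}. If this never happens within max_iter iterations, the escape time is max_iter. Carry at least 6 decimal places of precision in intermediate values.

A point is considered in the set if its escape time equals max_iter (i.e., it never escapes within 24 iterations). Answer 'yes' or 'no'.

z_0 = 0 + 0i, c = -1.3630 + 0.7830i
Iter 1: z = -1.3630 + 0.7830i, |z|^2 = 2.4709
Iter 2: z = -0.1183 + -1.3515i, |z|^2 = 1.8404
Iter 3: z = -3.1754 + 1.1028i, |z|^2 = 11.2996
Escaped at iteration 3

Answer: no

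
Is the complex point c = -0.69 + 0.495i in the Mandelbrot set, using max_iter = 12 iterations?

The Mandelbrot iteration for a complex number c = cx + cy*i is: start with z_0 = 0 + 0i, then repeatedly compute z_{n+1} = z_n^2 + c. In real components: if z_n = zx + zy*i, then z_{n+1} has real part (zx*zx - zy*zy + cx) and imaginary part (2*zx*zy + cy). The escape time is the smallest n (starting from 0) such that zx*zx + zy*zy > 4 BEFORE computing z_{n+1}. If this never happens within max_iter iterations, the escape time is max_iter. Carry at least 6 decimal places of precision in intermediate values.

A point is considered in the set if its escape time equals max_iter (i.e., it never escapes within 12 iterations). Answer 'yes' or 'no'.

z_0 = 0 + 0i, c = -0.6900 + 0.4950i
Iter 1: z = -0.6900 + 0.4950i, |z|^2 = 0.7211
Iter 2: z = -0.4589 + -0.1881i, |z|^2 = 0.2460
Iter 3: z = -0.5148 + 0.6676i, |z|^2 = 0.7107
Iter 4: z = -0.8708 + -0.1924i, |z|^2 = 0.7952
Iter 5: z = 0.0312 + 0.8300i, |z|^2 = 0.6899
Iter 6: z = -1.3780 + 0.5468i, |z|^2 = 2.1978
Iter 7: z = 0.9097 + -1.0120i, |z|^2 = 1.8518
Iter 8: z = -0.8866 + -1.3463i, |z|^2 = 2.5987
Iter 9: z = -1.7165 + 2.8824i, |z|^2 = 11.2546
Escaped at iteration 9

Answer: no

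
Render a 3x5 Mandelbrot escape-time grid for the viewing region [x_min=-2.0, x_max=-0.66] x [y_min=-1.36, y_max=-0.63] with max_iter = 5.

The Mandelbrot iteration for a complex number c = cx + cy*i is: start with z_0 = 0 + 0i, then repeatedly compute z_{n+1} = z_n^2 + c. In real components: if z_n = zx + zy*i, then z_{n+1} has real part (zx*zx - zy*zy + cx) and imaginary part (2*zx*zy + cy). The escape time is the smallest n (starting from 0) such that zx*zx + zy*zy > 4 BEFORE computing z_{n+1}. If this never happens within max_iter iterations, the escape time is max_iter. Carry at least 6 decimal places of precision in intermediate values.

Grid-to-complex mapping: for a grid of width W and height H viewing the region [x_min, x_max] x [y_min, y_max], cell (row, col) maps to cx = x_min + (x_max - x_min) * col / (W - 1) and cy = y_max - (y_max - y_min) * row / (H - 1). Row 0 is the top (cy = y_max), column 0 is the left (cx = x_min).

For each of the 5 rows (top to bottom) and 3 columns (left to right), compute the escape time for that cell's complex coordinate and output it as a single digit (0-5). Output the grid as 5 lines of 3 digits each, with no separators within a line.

(row=0, col=0): c = -2.0000 + -0.6300i → escape time 1
(row=0, col=1): c = -1.3300 + -0.6300i → escape time 3
(row=0, col=2): c = -0.6600 + -0.6300i → escape time 5
(row=1, col=0): c = -2.0000 + -0.8125i → escape time 1
(row=1, col=1): c = -1.3300 + -0.8125i → escape time 3
(row=1, col=2): c = -0.6600 + -0.8125i → escape time 4
(row=2, col=0): c = -2.0000 + -0.9950i → escape time 1
(row=2, col=1): c = -1.3300 + -0.9950i → escape time 3
(row=2, col=2): c = -0.6600 + -0.9950i → escape time 4
(row=3, col=0): c = -2.0000 + -1.1775i → escape time 1
(row=3, col=1): c = -1.3300 + -1.1775i → escape time 2
(row=3, col=2): c = -0.6600 + -1.1775i → escape time 3
(row=4, col=0): c = -2.0000 + -1.3600i → escape time 1
(row=4, col=1): c = -1.3300 + -1.3600i → escape time 2
(row=4, col=2): c = -0.6600 + -1.3600i → escape time 2

Answer: 135
134
134
123
122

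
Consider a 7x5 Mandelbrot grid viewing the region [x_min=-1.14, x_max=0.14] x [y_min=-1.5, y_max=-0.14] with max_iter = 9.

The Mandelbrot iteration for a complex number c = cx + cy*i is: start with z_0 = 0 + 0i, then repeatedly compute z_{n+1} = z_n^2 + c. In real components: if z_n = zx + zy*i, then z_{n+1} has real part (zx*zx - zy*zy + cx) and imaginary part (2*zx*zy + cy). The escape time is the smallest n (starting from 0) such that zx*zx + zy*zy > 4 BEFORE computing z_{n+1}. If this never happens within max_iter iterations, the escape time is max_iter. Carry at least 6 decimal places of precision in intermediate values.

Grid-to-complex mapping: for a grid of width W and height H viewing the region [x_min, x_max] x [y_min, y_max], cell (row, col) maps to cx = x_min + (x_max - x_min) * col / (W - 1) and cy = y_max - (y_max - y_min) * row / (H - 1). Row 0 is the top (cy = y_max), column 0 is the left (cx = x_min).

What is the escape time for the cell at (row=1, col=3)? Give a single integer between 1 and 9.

z_0 = 0 + 0i, c = -0.5000 + -0.4800i
Iter 1: z = -0.5000 + -0.4800i, |z|^2 = 0.4804
Iter 2: z = -0.4804 + 0.0000i, |z|^2 = 0.2308
Iter 3: z = -0.2692 + -0.4800i, |z|^2 = 0.3029
Iter 4: z = -0.6579 + -0.2216i, |z|^2 = 0.4819
Iter 5: z = -0.1162 + -0.1885i, |z|^2 = 0.0490
Iter 6: z = -0.5220 + -0.4362i, |z|^2 = 0.4628
Iter 7: z = -0.4178 + -0.0246i, |z|^2 = 0.1751
Iter 8: z = -0.3261 + -0.4594i, |z|^2 = 0.3174

Answer: 9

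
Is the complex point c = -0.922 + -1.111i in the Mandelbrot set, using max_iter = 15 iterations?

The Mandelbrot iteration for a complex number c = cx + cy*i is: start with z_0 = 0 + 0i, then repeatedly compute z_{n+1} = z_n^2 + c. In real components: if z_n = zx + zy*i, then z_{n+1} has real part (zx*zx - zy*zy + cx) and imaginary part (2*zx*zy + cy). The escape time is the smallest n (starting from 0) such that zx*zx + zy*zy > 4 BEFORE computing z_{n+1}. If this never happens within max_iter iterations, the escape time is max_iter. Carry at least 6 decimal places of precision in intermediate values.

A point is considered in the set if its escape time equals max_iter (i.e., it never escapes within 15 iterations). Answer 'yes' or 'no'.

Answer: no

Derivation:
z_0 = 0 + 0i, c = -0.9220 + -1.1110i
Iter 1: z = -0.9220 + -1.1110i, |z|^2 = 2.0844
Iter 2: z = -1.3062 + 0.9377i, |z|^2 = 2.5855
Iter 3: z = -0.0950 + -3.5607i, |z|^2 = 12.6874
Escaped at iteration 3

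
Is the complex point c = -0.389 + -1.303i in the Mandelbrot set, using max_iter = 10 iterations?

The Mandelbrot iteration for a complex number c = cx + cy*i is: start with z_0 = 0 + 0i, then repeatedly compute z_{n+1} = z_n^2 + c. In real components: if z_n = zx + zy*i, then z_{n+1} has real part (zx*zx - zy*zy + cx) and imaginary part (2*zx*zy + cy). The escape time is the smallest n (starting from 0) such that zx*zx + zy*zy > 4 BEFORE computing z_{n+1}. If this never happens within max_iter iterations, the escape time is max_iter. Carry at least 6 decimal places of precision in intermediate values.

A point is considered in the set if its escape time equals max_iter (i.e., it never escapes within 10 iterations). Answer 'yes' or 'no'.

Answer: no

Derivation:
z_0 = 0 + 0i, c = -0.3890 + -1.3030i
Iter 1: z = -0.3890 + -1.3030i, |z|^2 = 1.8491
Iter 2: z = -1.9355 + -0.2893i, |z|^2 = 3.8298
Iter 3: z = 3.2734 + -0.1833i, |z|^2 = 10.7490
Escaped at iteration 3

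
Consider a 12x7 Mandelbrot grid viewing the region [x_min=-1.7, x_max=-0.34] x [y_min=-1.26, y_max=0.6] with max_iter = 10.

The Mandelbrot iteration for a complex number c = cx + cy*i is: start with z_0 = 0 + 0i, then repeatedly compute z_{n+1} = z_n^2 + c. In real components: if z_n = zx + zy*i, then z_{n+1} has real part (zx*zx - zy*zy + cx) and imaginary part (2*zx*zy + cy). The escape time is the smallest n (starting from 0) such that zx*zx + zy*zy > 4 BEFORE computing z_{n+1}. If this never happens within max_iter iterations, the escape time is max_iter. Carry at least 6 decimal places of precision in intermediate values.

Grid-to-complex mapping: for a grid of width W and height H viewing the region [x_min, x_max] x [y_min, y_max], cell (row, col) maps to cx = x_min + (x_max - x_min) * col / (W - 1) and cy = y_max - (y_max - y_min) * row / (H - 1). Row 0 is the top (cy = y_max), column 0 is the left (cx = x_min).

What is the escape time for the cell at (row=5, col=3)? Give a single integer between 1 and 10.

Answer: 3

Derivation:
z_0 = 0 + 0i, c = -1.3291 + -0.9500i
Iter 1: z = -1.3291 + -0.9500i, |z|^2 = 2.6690
Iter 2: z = -0.4651 + 1.5753i, |z|^2 = 2.6978
Iter 3: z = -3.5942 + -2.4153i, |z|^2 = 18.7525
Escaped at iteration 3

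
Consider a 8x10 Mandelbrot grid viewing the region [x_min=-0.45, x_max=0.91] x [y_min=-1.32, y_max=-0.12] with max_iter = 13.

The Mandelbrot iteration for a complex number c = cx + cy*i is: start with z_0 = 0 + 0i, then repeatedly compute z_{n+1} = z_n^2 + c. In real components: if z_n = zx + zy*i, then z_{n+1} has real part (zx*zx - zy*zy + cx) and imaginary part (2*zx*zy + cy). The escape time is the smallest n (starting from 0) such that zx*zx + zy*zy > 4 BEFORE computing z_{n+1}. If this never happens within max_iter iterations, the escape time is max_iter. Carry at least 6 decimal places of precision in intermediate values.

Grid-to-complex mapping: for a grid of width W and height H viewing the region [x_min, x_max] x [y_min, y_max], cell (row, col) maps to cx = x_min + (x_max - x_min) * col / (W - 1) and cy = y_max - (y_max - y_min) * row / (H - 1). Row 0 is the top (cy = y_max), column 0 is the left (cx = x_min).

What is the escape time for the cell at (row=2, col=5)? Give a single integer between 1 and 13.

Answer: 5

Derivation:
z_0 = 0 + 0i, c = 0.5214 + -0.3867i
Iter 1: z = 0.5214 + -0.3867i, |z|^2 = 0.4214
Iter 2: z = 0.6438 + -0.7899i, |z|^2 = 1.0384
Iter 3: z = 0.3120 + -1.4038i, |z|^2 = 2.0679
Iter 4: z = -1.3518 + -1.2625i, |z|^2 = 3.4212
Iter 5: z = 0.7548 + 3.0266i, |z|^2 = 9.7301
Escaped at iteration 5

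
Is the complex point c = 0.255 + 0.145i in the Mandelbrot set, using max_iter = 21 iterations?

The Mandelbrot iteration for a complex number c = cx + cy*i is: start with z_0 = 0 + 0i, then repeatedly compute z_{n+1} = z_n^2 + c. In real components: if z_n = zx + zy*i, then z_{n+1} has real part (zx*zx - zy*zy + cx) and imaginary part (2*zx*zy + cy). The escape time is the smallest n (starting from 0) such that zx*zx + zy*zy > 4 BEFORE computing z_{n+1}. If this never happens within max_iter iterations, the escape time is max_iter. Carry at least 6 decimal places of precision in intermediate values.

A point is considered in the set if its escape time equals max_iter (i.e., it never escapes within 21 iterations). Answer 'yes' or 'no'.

z_0 = 0 + 0i, c = 0.2550 + 0.1450i
Iter 1: z = 0.2550 + 0.1450i, |z|^2 = 0.0861
Iter 2: z = 0.2990 + 0.2189i, |z|^2 = 0.1373
Iter 3: z = 0.2965 + 0.2759i, |z|^2 = 0.1640
Iter 4: z = 0.2668 + 0.3086i, |z|^2 = 0.1664
Iter 5: z = 0.2309 + 0.3096i, |z|^2 = 0.1492
Iter 6: z = 0.2124 + 0.2880i, |z|^2 = 0.1281
Iter 7: z = 0.2172 + 0.2674i, |z|^2 = 0.1187
Iter 8: z = 0.2307 + 0.2611i, |z|^2 = 0.1214
Iter 9: z = 0.2400 + 0.2655i, |z|^2 = 0.1281
Iter 10: z = 0.2421 + 0.2724i, |z|^2 = 0.1329
Iter 11: z = 0.2394 + 0.2769i, |z|^2 = 0.1340
Iter 12: z = 0.2356 + 0.2776i, |z|^2 = 0.1326
Iter 13: z = 0.2335 + 0.2758i, |z|^2 = 0.1306
Iter 14: z = 0.2334 + 0.2738i, |z|^2 = 0.1294
Iter 15: z = 0.2345 + 0.2728i, |z|^2 = 0.1294
Iter 16: z = 0.2356 + 0.2730i, |z|^2 = 0.1300
Iter 17: z = 0.2360 + 0.2736i, |z|^2 = 0.1306
Iter 18: z = 0.2358 + 0.2741i, |z|^2 = 0.1308
Iter 19: z = 0.2355 + 0.2743i, |z|^2 = 0.1307
Iter 20: z = 0.2352 + 0.2742i, |z|^2 = 0.1305
Did not escape in 21 iterations → in set

Answer: yes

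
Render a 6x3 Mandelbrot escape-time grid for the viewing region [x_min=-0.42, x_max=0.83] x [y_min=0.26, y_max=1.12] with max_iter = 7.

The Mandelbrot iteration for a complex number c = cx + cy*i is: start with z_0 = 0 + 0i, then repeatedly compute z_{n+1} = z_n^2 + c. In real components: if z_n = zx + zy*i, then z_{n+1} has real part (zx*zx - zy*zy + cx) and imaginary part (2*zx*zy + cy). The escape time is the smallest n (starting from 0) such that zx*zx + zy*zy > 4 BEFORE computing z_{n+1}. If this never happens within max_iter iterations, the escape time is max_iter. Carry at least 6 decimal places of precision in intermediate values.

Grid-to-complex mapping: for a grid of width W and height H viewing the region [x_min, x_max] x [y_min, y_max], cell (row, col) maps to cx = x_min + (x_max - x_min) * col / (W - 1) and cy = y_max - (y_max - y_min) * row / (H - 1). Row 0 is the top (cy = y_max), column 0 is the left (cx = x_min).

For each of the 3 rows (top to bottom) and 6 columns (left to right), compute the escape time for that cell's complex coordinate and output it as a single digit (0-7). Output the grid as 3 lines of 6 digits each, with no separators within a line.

Answer: 464222
777732
777743

Derivation:
(row=0, col=0): c = -0.4200 + 1.1200i → escape time 4
(row=0, col=1): c = -0.1700 + 1.1200i → escape time 6
(row=0, col=2): c = 0.0800 + 1.1200i → escape time 4
(row=0, col=3): c = 0.3300 + 1.1200i → escape time 2
(row=0, col=4): c = 0.5800 + 1.1200i → escape time 2
(row=0, col=5): c = 0.8300 + 1.1200i → escape time 2
(row=1, col=0): c = -0.4200 + 0.6900i → escape time 7
(row=1, col=1): c = -0.1700 + 0.6900i → escape time 7
(row=1, col=2): c = 0.0800 + 0.6900i → escape time 7
(row=1, col=3): c = 0.3300 + 0.6900i → escape time 7
(row=1, col=4): c = 0.5800 + 0.6900i → escape time 3
(row=1, col=5): c = 0.8300 + 0.6900i → escape time 2
(row=2, col=0): c = -0.4200 + 0.2600i → escape time 7
(row=2, col=1): c = -0.1700 + 0.2600i → escape time 7
(row=2, col=2): c = 0.0800 + 0.2600i → escape time 7
(row=2, col=3): c = 0.3300 + 0.2600i → escape time 7
(row=2, col=4): c = 0.5800 + 0.2600i → escape time 4
(row=2, col=5): c = 0.8300 + 0.2600i → escape time 3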